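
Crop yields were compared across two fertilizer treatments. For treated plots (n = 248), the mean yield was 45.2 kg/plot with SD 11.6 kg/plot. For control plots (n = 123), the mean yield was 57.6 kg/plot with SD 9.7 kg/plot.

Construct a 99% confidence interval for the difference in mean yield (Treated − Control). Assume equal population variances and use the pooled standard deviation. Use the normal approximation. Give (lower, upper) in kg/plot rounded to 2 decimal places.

(-15.53, -9.27)

s_p = √[((n₁−1)s₁² + (n₂−1)s₂²)/(n₁+n₂−2)] = √[(247·11.6² + 122·9.7²)/369] = 11.0082.
SE = 11.0082·√(1/248 + 1/123) = 1.2140.
With z* = 2.576, margin = 2.576 × 1.2140 = 3.1273.
x̄₁ − x̄₂ = 45.2 − 57.6 = -12.4000; interval -12.4000 ± 3.1273 = (-15.53, -9.27).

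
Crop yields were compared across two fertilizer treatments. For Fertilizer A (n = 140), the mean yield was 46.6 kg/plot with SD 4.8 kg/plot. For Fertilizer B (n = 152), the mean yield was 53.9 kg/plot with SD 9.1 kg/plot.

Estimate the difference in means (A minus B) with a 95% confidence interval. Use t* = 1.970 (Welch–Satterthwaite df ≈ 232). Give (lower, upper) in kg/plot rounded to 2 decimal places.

(-8.96, -5.64)

Standard errors of each mean: 4.8/√140 = 0.4057 and 9.1/√152 = 0.7381.
SE(x̄₁ − x̄₂) = √(0.4057² + 0.7381²) = 0.8422 for independent samples with unequal variances.
With t* = 1.970, the margin is 1.970 × 0.8422 = 1.6591.
x̄₁ − x̄₂ = 46.6 − 53.9 = -7.3000; the interval is -7.3000 ± 1.6591 = (-8.96, -5.64).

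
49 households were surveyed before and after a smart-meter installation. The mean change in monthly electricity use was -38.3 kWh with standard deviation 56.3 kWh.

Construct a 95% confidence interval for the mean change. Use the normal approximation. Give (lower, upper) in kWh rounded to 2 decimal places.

This is a matched-pairs design, so SE = s_d/√n = 56.3/√49 = 8.0429.
Margin = 1.960 × 8.0429 = 15.7641; the interval is -38.3 ± 15.7641 = (-54.06, -22.54).

(-54.06, -22.54)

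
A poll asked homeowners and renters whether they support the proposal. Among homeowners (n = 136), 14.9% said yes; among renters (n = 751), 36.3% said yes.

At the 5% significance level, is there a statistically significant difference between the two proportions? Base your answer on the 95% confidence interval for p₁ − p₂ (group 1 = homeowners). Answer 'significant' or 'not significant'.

significant

The two standard errors are √(0.1490×0.8510/136) = 0.03053 and √(0.3630×0.6370/751) = 0.01755.
Because the samples are independent, SE_diff = √(0.03053² + 0.01755²) = 0.03521.
Using z* = 1.960 for 95%, ME = 1.960 × 0.03521 = 0.06901.
p̂₁ − p̂₂ = -0.2140; interval -0.2140 ± 0.06901 gives (-0.28301, -0.14499).
The interval (-0.28301, -0.14499) does not contain 0, so the difference is significant.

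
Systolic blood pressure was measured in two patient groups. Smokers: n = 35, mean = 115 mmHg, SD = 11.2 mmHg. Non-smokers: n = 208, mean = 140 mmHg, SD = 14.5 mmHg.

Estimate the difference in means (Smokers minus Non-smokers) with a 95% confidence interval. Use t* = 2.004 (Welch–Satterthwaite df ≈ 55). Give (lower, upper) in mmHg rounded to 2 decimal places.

(-29.30, -20.70)

Per-group SEs: s₁/√n₁ = 11.2/√35 = 1.8931, s₂/√n₂ = 14.5/√208 = 1.0054.
Unpooled SE of the difference: √(3.58382761 + 1.01082916) = 2.1435.
Margin of error = t* · SE = 2.004 × 2.1435 = 4.2956.
x̄₁ − x̄₂ = 115 − 140 = -25.0000.
CI: -25.0000 ± 4.2956 = (-29.30, -20.70).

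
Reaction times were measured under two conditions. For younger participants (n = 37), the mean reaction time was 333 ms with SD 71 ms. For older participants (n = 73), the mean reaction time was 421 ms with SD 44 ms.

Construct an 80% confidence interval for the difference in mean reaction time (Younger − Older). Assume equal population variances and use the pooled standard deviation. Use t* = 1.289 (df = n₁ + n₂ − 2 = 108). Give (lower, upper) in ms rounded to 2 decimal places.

(-102.18, -73.82)

s_p = √[((n₁−1)s₁² + (n₂−1)s₂²)/(n₁+n₂−2)] = √[(36·71² + 72·44²)/108] = 54.5069.
SE = 54.5069·√(1/37 + 1/73) = 10.9998.
With t* = 1.289, margin = 1.289 × 10.9998 = 14.1787.
x̄₁ − x̄₂ = 333 − 421 = -88.0000; interval -88.0000 ± 14.1787 = (-102.18, -73.82).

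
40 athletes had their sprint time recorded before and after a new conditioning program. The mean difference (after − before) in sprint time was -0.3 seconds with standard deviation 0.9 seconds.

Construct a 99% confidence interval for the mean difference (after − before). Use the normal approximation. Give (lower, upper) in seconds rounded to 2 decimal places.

Paired design: SE = s_d/√n = 0.9/√40 = 0.1423.
z* = 2.576; margin of error = 2.576 × 0.1423 = 0.3666.
-0.3 ± 0.3666 → (-0.67, 0.07).

(-0.67, 0.07)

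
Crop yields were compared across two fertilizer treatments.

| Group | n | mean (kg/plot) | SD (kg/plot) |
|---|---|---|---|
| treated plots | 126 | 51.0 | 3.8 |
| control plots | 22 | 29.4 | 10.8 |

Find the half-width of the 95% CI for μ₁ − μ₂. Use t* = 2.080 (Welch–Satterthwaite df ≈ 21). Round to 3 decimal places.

Per-group SEs: s₁/√n₁ = 3.8/√126 = 0.3385, s₂/√n₂ = 10.8/√22 = 2.3026.
Unpooled SE of the difference: √(0.11458225 + 5.30196676) = 2.3273.
Margin of error = t* · SE = 2.080 × 2.3273 = 4.8408.

4.841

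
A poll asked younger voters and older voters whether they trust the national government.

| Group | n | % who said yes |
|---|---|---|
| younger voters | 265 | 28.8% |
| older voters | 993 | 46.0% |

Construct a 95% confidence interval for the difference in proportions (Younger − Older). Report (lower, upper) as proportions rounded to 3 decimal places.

Each SE is √(p̂(1−p̂)/n): √(0.2880·0.7120/265) = 0.02782 and √(0.4600·0.5400/993) = 0.01582.
SE(p̂₁ − p̂₂) = √(SE₁² + SE₂²) = √(0.0007739524 + 0.0002502724) = 0.03200, since the two samples are independent.
At 95% confidence z* = 1.960; margin = 1.960 × 0.03200 = 0.06272.
The difference is 0.2880 − 0.4600 = -0.1720, so the interval is -0.1720 ± 0.06272 = (-0.235, -0.109).

(-0.235, -0.109)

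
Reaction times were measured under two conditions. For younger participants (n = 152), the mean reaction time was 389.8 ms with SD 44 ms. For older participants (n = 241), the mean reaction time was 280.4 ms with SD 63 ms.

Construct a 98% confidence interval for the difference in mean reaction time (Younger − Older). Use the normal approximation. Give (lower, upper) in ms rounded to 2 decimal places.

Standard errors of each mean: 44/√152 = 3.5689 and 63/√241 = 4.0582.
SE(x̄₁ − x̄₂) = √(3.5689² + 4.0582²) = 5.4043 for independent samples with unequal variances.
With z* = 2.326, the margin is 2.326 × 5.4043 = 12.5704.
x̄₁ − x̄₂ = 389.8 − 280.4 = 109.4000; the interval is 109.4000 ± 12.5704 = (96.83, 121.97).

(96.83, 121.97)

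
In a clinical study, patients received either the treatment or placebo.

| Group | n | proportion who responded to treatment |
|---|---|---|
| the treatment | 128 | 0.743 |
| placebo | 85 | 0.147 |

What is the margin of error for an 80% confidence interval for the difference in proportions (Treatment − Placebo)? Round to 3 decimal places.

0.070

SE₁ = √(p̂₁(1−p̂₁)/n₁) = √(0.7430·0.2570/128) = 0.03862; SE₂ = √(0.1470·0.8530/85) = 0.03841.
Independent samples: SE of the difference = √(SE₁² + SE₂²) = √(0.0014915044 + 0.0014753281) = 0.05447.
z* for 80% confidence is 1.282, so the margin of error is 1.282 × 0.05447 = 0.06983.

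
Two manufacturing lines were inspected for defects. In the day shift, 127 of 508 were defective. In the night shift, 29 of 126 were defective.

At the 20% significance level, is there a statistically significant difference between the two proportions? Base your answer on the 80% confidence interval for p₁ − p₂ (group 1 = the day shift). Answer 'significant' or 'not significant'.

First, p̂₁ = 127/508 = 0.2500; p̂₂ = 29/126 = 0.2302.
The two standard errors are √(0.2500×0.7500/508) = 0.01921 and √(0.2302×0.7698/126) = 0.03750.
Because the samples are independent, SE_diff = √(0.01921² + 0.03750²) = 0.04213.
Using z* = 1.282 for 80%, ME = 1.282 × 0.04213 = 0.05401.
p̂₁ − p̂₂ = 0.0198; interval 0.0198 ± 0.05401 gives (-0.03421, 0.07381).
The interval (-0.03421, 0.07381) contains 0, so the difference is not significant.

not significant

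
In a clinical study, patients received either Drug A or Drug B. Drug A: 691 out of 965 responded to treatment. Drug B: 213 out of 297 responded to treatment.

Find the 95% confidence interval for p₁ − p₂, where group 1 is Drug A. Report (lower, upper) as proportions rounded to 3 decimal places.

(-0.060, 0.057)

Sample proportions: 691/965 = 0.7161, 213/297 = 0.7172.
Each SE is √(p̂(1−p̂)/n): √(0.7161·0.2839/965) = 0.01451 and √(0.7172·0.2828/297) = 0.02613.
SE(p̂₁ − p̂₂) = √(SE₁² + SE₂²) = √(0.0002105401 + 0.0006827769) = 0.02989, since the two samples are independent.
At 95% confidence z* = 1.960; margin = 1.960 × 0.02989 = 0.05858.
The difference is 0.7161 − 0.7172 = -0.0011, so the interval is -0.0011 ± 0.05858 = (-0.060, 0.057).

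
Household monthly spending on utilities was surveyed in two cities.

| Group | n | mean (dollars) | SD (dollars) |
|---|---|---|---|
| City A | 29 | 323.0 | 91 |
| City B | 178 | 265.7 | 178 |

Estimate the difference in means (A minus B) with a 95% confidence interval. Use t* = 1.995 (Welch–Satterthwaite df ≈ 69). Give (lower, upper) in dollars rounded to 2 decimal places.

(14.35, 100.25)

Per-group SEs: s₁/√n₁ = 91/√29 = 16.8983, s₂/√n₂ = 178/√178 = 13.3417.
Unpooled SE of the difference: √(285.55254289 + 178.00095889) = 21.5303.
Margin of error = t* · SE = 1.995 × 21.5303 = 42.9529.
x̄₁ − x̄₂ = 323.0 − 265.7 = 57.3000.
CI: 57.3000 ± 42.9529 = (14.35, 100.25).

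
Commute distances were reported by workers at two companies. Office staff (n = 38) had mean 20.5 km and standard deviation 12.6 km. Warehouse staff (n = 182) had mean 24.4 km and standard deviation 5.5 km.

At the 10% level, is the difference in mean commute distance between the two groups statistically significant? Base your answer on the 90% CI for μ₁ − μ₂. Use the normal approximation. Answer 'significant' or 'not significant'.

Per-group SEs: s₁/√n₁ = 12.6/√38 = 2.0440, s₂/√n₂ = 5.5/√182 = 0.4077.
Unpooled SE of the difference: √(4.177936 + 0.16621929) = 2.0843.
Margin of error = z* · SE = 1.645 × 2.0843 = 3.4287.
x̄₁ − x̄₂ = 20.5 − 24.4 = -3.9000.
CI: -3.9000 ± 3.4287 = (-7.3287, -0.4713).
The interval (-7.3287, -0.4713) does not contain 0, so the difference is significant.

significant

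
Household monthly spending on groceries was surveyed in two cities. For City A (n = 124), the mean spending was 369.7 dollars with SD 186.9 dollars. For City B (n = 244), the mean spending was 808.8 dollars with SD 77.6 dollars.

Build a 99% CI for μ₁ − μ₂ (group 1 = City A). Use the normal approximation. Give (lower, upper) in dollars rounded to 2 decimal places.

Per-group SEs: s₁/√n₁ = 186.9/√124 = 16.7841, s₂/√n₂ = 77.6/√244 = 4.9678.
Unpooled SE of the difference: √(281.70601281 + 24.67903684) = 17.5039.
Margin of error = z* · SE = 2.576 × 17.5039 = 45.0900.
x̄₁ − x̄₂ = 369.7 − 808.8 = -439.1000.
CI: -439.1000 ± 45.0900 = (-484.19, -394.01).

(-484.19, -394.01)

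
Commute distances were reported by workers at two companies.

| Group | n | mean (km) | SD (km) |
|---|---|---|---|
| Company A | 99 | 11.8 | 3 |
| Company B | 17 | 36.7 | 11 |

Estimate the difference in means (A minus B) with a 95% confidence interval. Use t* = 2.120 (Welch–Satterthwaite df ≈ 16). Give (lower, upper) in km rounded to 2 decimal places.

Standard errors of each mean: 3/√99 = 0.3015 and 11/√17 = 2.6679.
SE(x̄₁ − x̄₂) = √(0.3015² + 2.6679²) = 2.6849 for independent samples with unequal variances.
With t* = 2.120, the margin is 2.120 × 2.6849 = 5.6920.
x̄₁ − x̄₂ = 11.8 − 36.7 = -24.9000; the interval is -24.9000 ± 5.6920 = (-30.59, -19.21).

(-30.59, -19.21)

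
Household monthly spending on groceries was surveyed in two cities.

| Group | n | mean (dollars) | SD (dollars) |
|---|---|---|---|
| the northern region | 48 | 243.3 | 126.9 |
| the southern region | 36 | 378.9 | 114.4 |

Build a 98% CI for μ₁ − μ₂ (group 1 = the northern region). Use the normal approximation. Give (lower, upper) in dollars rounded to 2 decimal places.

(-197.10, -74.10)

SE₁ = s₁/√n₁ = 126.9/√48 = 18.3164; SE₂ = 114.4/√36 = 19.0667.
Independent samples, unequal variances: SE_diff = √(SE₁² + SE₂²) = √(335.49050896 + 363.53904889) = 26.4392.
z* = 2.326, so margin of error = 2.326 × 26.4392 = 61.4976.
Difference in means = 243.3 − 378.9 = -135.6000.
-135.6000 ± 61.4976 → (-197.10, -74.10).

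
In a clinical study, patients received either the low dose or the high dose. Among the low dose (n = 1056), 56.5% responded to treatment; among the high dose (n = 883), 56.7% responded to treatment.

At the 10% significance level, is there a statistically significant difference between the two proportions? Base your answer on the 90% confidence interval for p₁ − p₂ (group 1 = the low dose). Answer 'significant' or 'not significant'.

SE₁ = √(p̂₁(1−p̂₁)/n₁) = √(0.5650·0.4350/1056) = 0.01526; SE₂ = √(0.5670·0.4330/883) = 0.01667.
Independent samples: SE of the difference = √(SE₁² + SE₂²) = √(0.0002328676 + 0.0002778889) = 0.02260.
z* for 90% confidence is 1.645, so the margin of error is 1.645 × 0.02260 = 0.03718.
Point estimate p̂₁ − p̂₂ = 0.5650 − 0.5670 = -0.0020.
-0.0020 ± 0.03718 → (-0.03918, 0.03518).
The interval (-0.03918, 0.03518) contains 0, so the difference is not significant.

not significant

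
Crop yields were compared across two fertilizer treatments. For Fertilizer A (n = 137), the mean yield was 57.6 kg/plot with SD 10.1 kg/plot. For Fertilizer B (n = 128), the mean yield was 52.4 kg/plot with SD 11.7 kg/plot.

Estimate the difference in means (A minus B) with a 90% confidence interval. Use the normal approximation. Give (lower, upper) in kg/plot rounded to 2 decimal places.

(2.98, 7.42)

Per-group SEs: s₁/√n₁ = 10.1/√137 = 0.8629, s₂/√n₂ = 11.7/√128 = 1.0341.
Unpooled SE of the difference: √(0.74459641 + 1.06936281) = 1.3468.
Margin of error = z* · SE = 1.645 × 1.3468 = 2.2155.
x̄₁ − x̄₂ = 57.6 − 52.4 = 5.2000.
CI: 5.2000 ± 2.2155 = (2.98, 7.42).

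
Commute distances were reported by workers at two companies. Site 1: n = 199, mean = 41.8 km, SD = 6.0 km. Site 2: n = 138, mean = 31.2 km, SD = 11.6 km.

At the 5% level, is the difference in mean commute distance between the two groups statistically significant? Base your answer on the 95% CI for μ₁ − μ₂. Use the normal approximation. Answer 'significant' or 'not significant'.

significant

SE₁ = s₁/√n₁ = 6.0/√199 = 0.4253; SE₂ = 11.6/√138 = 0.9875.
Independent samples, unequal variances: SE_diff = √(SE₁² + SE₂²) = √(0.18088009 + 0.97515625) = 1.0752.
z* = 1.960, so margin of error = 1.960 × 1.0752 = 2.1074.
Difference in means = 41.8 − 31.2 = 10.6000.
10.6000 ± 2.1074 → (8.4926, 12.7074).
The interval (8.4926, 12.7074) does not contain 0, so the difference is significant.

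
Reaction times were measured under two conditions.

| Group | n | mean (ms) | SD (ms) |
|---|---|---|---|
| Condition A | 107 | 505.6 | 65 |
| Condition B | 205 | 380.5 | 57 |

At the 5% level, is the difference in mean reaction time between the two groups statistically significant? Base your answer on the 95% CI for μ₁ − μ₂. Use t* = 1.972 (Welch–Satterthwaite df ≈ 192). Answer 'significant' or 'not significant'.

significant

Standard errors of each mean: 65/√107 = 6.2838 and 57/√205 = 3.9811.
SE(x̄₁ − x̄₂) = √(6.2838² + 3.9811²) = 7.4388 for independent samples with unequal variances.
With t* = 1.972, the margin is 1.972 × 7.4388 = 14.6693.
x̄₁ − x̄₂ = 505.6 − 380.5 = 125.1000; the interval is 125.1000 ± 14.6693 = (110.4307, 139.7693).
The interval (110.4307, 139.7693) does not contain 0, so the difference is significant.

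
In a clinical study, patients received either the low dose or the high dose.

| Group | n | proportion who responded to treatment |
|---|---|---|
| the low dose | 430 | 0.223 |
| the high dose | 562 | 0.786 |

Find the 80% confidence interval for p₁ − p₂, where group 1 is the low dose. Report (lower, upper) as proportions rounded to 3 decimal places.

Each SE is √(p̂(1−p̂)/n): √(0.2230·0.7770/430) = 0.02007 and √(0.7860·0.2140/562) = 0.01730.
SE(p̂₁ − p̂₂) = √(SE₁² + SE₂²) = √(0.0004028049 + 0.00029929) = 0.02650, since the two samples are independent.
At 80% confidence z* = 1.282; margin = 1.282 × 0.02650 = 0.03397.
The difference is 0.2230 − 0.7860 = -0.5630, so the interval is -0.5630 ± 0.03397 = (-0.597, -0.529).

(-0.597, -0.529)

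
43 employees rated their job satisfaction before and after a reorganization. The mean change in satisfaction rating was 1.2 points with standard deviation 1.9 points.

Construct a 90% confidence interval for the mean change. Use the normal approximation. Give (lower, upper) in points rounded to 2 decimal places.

Paired design: SE = s_d/√n = 1.9/√43 = 0.2897.
z* = 1.645; margin of error = 1.645 × 0.2897 = 0.4766.
1.2 ± 0.4766 → (0.72, 1.68).

(0.72, 1.68)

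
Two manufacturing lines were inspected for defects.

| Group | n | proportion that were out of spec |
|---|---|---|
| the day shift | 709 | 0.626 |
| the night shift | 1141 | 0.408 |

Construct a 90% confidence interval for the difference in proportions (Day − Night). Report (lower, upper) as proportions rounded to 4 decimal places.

The two standard errors are √(0.6260×0.3740/709) = 0.01817 and √(0.4080×0.5920/1141) = 0.01455.
Because the samples are independent, SE_diff = √(0.01817² + 0.01455²) = 0.02328.
Using z* = 1.645 for 90%, ME = 1.645 × 0.02328 = 0.03830.
p̂₁ − p̂₂ = 0.2180; interval 0.2180 ± 0.03830 gives (0.1797, 0.2563).

(0.1797, 0.2563)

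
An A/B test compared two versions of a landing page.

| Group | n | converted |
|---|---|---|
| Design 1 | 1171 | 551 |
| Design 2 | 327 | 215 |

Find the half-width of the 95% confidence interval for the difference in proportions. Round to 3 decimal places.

0.059

Sample proportions: 551/1171 = 0.4705, 215/327 = 0.6575.
Each SE is √(p̂(1−p̂)/n): √(0.4705·0.5295/1171) = 0.01459 and √(0.6575·0.3425/327) = 0.02624.
SE(p̂₁ − p̂₂) = √(SE₁² + SE₂²) = √(0.0002128681 + 0.0006885376) = 0.03002, since the two samples are independent.
At 95% confidence z* = 1.960; margin = 1.960 × 0.03002 = 0.05884.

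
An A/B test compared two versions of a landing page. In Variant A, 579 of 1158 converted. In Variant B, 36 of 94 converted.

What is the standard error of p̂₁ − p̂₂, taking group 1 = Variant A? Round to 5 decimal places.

Sample proportions: 579/1158 = 0.5000, 36/94 = 0.3830.
Each SE is √(p̂(1−p̂)/n): √(0.5000·0.5000/1158) = 0.01469 and √(0.3830·0.6170/94) = 0.05014.
SE(p̂₁ − p̂₂) = √(SE₁² + SE₂²) = √(0.0002157961 + 0.0025140196) = 0.05225, since the two samples are independent.

0.05225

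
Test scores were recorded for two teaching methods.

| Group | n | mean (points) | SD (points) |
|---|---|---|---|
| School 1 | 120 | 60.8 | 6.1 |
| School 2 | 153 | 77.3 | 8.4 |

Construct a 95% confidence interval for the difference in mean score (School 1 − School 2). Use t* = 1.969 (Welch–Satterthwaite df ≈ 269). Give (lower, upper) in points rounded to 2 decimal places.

(-18.23, -14.77)

Standard errors of each mean: 6.1/√120 = 0.5569 and 8.4/√153 = 0.6791.
SE(x̄₁ − x̄₂) = √(0.5569² + 0.6791²) = 0.8782 for independent samples with unequal variances.
With t* = 1.969, the margin is 1.969 × 0.8782 = 1.7292.
x̄₁ − x̄₂ = 60.8 − 77.3 = -16.5000; the interval is -16.5000 ± 1.7292 = (-18.23, -14.77).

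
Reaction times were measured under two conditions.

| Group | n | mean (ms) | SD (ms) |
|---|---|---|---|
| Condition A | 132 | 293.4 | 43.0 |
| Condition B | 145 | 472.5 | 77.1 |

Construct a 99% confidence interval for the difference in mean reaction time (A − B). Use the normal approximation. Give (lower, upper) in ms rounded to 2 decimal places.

(-198.20, -160.00)

SE₁ = s₁/√n₁ = 43.0/√132 = 3.7427; SE₂ = 77.1/√145 = 6.4028.
Independent samples, unequal variances: SE_diff = √(SE₁² + SE₂²) = √(14.00780329 + 40.99584784) = 7.4164.
z* = 2.576, so margin of error = 2.576 × 7.4164 = 19.1046.
Difference in means = 293.4 − 472.5 = -179.1000.
-179.1000 ± 19.1046 → (-198.20, -160.00).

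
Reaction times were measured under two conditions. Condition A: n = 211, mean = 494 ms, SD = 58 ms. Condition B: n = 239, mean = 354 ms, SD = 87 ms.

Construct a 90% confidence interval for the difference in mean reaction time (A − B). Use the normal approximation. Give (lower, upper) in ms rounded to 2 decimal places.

Per-group SEs: s₁/√n₁ = 58/√211 = 3.9929, s₂/√n₂ = 87/√239 = 5.6276.
Unpooled SE of the difference: √(15.94325041 + 31.66988176) = 6.9002.
Margin of error = z* · SE = 1.645 × 6.9002 = 11.3508.
x̄₁ − x̄₂ = 494 − 354 = 140.0000.
CI: 140.0000 ± 11.3508 = (128.65, 151.35).

(128.65, 151.35)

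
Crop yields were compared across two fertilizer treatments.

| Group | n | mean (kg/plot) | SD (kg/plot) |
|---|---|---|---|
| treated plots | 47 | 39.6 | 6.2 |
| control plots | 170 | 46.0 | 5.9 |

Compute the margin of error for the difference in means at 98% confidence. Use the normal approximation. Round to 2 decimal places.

2.35

Standard errors of each mean: 6.2/√47 = 0.9044 and 5.9/√170 = 0.4525.
SE(x̄₁ − x̄₂) = √(0.9044² + 0.4525²) = 1.0113 for independent samples with unequal variances.
With z* = 2.326, the margin is 2.326 × 1.0113 = 2.3523.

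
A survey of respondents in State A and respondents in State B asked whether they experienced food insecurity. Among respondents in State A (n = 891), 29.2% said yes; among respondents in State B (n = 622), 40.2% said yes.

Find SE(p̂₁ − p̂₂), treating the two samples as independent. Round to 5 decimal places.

0.02487

Each SE is √(p̂(1−p̂)/n): √(0.2920·0.7080/891) = 0.01523 and √(0.4020·0.5980/622) = 0.01966.
SE(p̂₁ − p̂₂) = √(SE₁² + SE₂²) = √(0.0002319529 + 0.0003865156) = 0.02487, since the two samples are independent.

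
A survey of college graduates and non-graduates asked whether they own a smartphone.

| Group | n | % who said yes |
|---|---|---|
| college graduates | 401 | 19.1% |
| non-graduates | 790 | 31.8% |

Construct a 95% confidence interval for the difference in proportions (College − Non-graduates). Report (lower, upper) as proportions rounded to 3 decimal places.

The two standard errors are √(0.1910×0.8090/401) = 0.01963 and √(0.3180×0.6820/790) = 0.01657.
Because the samples are independent, SE_diff = √(0.01963² + 0.01657²) = 0.02569.
Using z* = 1.960 for 95%, ME = 1.960 × 0.02569 = 0.05035.
p̂₁ − p̂₂ = -0.1270; interval -0.1270 ± 0.05035 gives (-0.177, -0.077).

(-0.177, -0.077)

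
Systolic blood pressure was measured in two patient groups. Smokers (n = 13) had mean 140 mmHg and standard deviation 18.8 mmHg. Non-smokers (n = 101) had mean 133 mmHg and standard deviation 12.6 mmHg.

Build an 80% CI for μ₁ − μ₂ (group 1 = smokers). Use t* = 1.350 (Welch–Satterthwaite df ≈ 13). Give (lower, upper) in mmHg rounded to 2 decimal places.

(-0.24, 14.24)

Standard errors of each mean: 18.8/√13 = 5.2142 and 12.6/√101 = 1.2537.
SE(x̄₁ − x̄₂) = √(5.2142² + 1.2537²) = 5.3628 for independent samples with unequal variances.
With t* = 1.350, the margin is 1.350 × 5.3628 = 7.2398.
x̄₁ − x̄₂ = 140 − 133 = 7.0000; the interval is 7.0000 ± 7.2398 = (-0.24, 14.24).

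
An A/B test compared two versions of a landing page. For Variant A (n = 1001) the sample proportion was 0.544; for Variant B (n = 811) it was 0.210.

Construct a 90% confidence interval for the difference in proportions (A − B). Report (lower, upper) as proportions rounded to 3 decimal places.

(0.299, 0.369)

Each SE is √(p̂(1−p̂)/n): √(0.5440·0.4560/1001) = 0.01574 and √(0.2100·0.7900/811) = 0.01430.
SE(p̂₁ − p̂₂) = √(SE₁² + SE₂²) = √(0.0002477476 + 0.00020449) = 0.02127, since the two samples are independent.
At 90% confidence z* = 1.645; margin = 1.645 × 0.02127 = 0.03499.
The difference is 0.5440 − 0.2100 = 0.3340, so the interval is 0.3340 ± 0.03499 = (0.299, 0.369).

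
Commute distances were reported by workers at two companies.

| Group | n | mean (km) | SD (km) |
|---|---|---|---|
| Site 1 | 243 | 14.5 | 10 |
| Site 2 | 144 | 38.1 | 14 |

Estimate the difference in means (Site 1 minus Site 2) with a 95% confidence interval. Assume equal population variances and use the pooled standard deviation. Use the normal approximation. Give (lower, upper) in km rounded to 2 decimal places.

Pooled variance s_p² = [242·10² + 143·14²] / (243+144−2) = 135.6571, so s_p = 11.6472.
SE_diff = s_p·√(1/n₁ + 1/n₂) = 11.6472·√(1/243 + 1/144) = 1.2249.
z* = 1.960; margin = 1.960 × 1.2249 = 2.4008.
Difference = 14.5 − 38.1 = -23.6000.
-23.6000 ± 2.4008 → (-26.00, -21.20).

(-26.00, -21.20)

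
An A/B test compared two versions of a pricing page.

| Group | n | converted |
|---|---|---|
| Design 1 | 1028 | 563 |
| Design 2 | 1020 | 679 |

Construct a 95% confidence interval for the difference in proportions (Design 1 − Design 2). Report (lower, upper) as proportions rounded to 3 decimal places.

(-0.160, -0.076)

First, p̂₁ = 563/1028 = 0.5477; p̂₂ = 679/1020 = 0.6657.
The two standard errors are √(0.5477×0.4523/1028) = 0.01552 and √(0.6657×0.3343/1020) = 0.01477.
Because the samples are independent, SE_diff = √(0.01552² + 0.01477²) = 0.02142.
Using z* = 1.960 for 95%, ME = 1.960 × 0.02142 = 0.04198.
p̂₁ − p̂₂ = -0.1180; interval -0.1180 ± 0.04198 gives (-0.160, -0.076).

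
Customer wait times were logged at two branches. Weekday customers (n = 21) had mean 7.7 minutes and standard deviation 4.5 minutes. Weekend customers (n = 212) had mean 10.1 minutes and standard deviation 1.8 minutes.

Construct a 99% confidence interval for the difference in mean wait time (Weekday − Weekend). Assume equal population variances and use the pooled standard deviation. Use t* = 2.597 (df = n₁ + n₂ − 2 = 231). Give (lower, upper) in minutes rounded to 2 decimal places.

Pooled variance s_p² = [20·4.5² + 211·1.8²] / (21+212−2) = 4.7127, so s_p = 2.1709.
SE_diff = s_p·√(1/n₁ + 1/n₂) = 2.1709·√(1/21 + 1/212) = 0.4966.
t* = 2.597; margin = 2.597 × 0.4966 = 1.2897.
Difference = 7.7 − 10.1 = -2.4000.
-2.4000 ± 1.2897 → (-3.69, -1.11).

(-3.69, -1.11)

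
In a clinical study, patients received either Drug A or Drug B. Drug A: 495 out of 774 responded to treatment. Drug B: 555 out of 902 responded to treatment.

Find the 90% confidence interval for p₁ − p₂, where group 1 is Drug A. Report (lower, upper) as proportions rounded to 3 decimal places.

(-0.015, 0.063)

p̂₁ = 495/774 = 0.6395 and p̂₂ = 555/902 = 0.6153.
SE₁ = √(p̂₁(1−p̂₁)/n₁) = √(0.6395·0.3605/774) = 0.01726; SE₂ = √(0.6153·0.3847/902) = 0.01620.
Independent samples: SE of the difference = √(SE₁² + SE₂²) = √(0.0002979076 + 0.00026244) = 0.02367.
z* for 90% confidence is 1.645, so the margin of error is 1.645 × 0.02367 = 0.03894.
Point estimate p̂₁ − p̂₂ = 0.6395 − 0.6153 = 0.0242.
0.0242 ± 0.03894 → (-0.015, 0.063).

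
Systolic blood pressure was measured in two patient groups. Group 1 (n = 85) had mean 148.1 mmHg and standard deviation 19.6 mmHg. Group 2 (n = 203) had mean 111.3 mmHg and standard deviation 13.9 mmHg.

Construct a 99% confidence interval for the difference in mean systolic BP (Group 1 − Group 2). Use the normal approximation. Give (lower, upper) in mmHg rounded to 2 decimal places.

(30.77, 42.83)

Per-group SEs: s₁/√n₁ = 19.6/√85 = 2.1259, s₂/√n₂ = 13.9/√203 = 0.9756.
Unpooled SE of the difference: √(4.51945081 + 0.95179536) = 2.3391.
Margin of error = z* · SE = 2.576 × 2.3391 = 6.0255.
x̄₁ − x̄₂ = 148.1 − 111.3 = 36.8000.
CI: 36.8000 ± 6.0255 = (30.77, 42.83).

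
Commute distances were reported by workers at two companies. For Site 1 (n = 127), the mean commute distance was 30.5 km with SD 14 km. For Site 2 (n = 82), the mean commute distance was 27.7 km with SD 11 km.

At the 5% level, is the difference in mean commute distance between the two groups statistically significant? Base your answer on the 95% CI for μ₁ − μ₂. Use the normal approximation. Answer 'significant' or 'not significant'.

Per-group SEs: s₁/√n₁ = 14/√127 = 1.2423, s₂/√n₂ = 11/√82 = 1.2147.
Unpooled SE of the difference: √(1.54330929 + 1.47549609) = 1.7375.
Margin of error = z* · SE = 1.960 × 1.7375 = 3.4055.
x̄₁ − x̄₂ = 30.5 − 27.7 = 2.8000.
CI: 2.8000 ± 3.4055 = (-0.6055, 6.2055).
The interval (-0.6055, 6.2055) contains 0, so the difference is not significant.

not significant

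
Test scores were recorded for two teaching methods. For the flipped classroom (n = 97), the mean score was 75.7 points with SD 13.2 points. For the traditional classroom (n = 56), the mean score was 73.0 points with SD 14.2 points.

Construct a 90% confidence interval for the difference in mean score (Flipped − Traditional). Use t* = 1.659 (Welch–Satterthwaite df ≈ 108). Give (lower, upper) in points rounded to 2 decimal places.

(-1.15, 6.55)

Per-group SEs: s₁/√n₁ = 13.2/√97 = 1.3403, s₂/√n₂ = 14.2/√56 = 1.8976.
Unpooled SE of the difference: √(1.79640409 + 3.60088576) = 2.3232.
Margin of error = t* · SE = 1.659 × 2.3232 = 3.8542.
x̄₁ − x̄₂ = 75.7 − 73.0 = 2.7000.
CI: 2.7000 ± 3.8542 = (-1.15, 6.55).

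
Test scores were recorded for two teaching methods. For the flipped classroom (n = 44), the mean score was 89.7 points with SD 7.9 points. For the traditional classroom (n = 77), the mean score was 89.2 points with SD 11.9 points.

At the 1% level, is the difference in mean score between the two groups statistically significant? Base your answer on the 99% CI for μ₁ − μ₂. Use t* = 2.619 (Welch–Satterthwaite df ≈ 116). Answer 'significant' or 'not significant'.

Standard errors of each mean: 7.9/√44 = 1.1910 and 11.9/√77 = 1.3561.
SE(x̄₁ − x̄₂) = √(1.1910² + 1.3561²) = 1.8049 for independent samples with unequal variances.
With t* = 2.619, the margin is 2.619 × 1.8049 = 4.7270.
x̄₁ − x̄₂ = 89.7 − 89.2 = 0.5000; the interval is 0.5000 ± 4.7270 = (-4.2270, 5.2270).
The interval (-4.2270, 5.2270) contains 0, so the difference is not significant.

not significant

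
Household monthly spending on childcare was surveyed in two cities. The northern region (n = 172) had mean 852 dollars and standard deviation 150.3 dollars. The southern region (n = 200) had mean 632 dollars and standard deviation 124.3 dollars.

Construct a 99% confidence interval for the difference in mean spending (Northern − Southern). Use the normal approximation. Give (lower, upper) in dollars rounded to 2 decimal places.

(182.80, 257.20)

Per-group SEs: s₁/√n₁ = 150.3/√172 = 11.4603, s₂/√n₂ = 124.3/√200 = 8.7893.
Unpooled SE of the difference: √(131.33847609 + 77.25179449) = 14.4427.
Margin of error = z* · SE = 2.576 × 14.4427 = 37.2044.
x̄₁ − x̄₂ = 852 − 632 = 220.0000.
CI: 220.0000 ± 37.2044 = (182.80, 257.20).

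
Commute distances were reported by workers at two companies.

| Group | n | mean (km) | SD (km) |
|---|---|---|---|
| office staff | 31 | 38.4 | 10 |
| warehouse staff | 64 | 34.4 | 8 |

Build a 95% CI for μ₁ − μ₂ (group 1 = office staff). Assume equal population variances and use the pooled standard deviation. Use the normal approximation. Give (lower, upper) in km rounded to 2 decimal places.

(0.27, 7.73)

Pooled variance s_p² = [30·10² + 63·8²] / (31+64−2) = 75.6129, so s_p = 8.6956.
SE_diff = s_p·√(1/n₁ + 1/n₂) = 8.6956·√(1/31 + 1/64) = 1.9028.
z* = 1.960; margin = 1.960 × 1.9028 = 3.7295.
Difference = 38.4 − 34.4 = 4.0000.
4.0000 ± 3.7295 → (0.27, 7.73).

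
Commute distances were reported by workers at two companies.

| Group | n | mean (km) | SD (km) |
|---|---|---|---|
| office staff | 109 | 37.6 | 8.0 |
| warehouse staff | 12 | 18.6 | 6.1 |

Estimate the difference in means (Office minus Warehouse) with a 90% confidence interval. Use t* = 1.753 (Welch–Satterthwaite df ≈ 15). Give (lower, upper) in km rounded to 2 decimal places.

(15.63, 22.37)

Per-group SEs: s₁/√n₁ = 8.0/√109 = 0.7663, s₂/√n₂ = 6.1/√12 = 1.7609.
Unpooled SE of the difference: √(0.58721569 + 3.10076881) = 1.9204.
Margin of error = t* · SE = 1.753 × 1.9204 = 3.3665.
x̄₁ − x̄₂ = 37.6 − 18.6 = 19.0000.
CI: 19.0000 ± 3.3665 = (15.63, 22.37).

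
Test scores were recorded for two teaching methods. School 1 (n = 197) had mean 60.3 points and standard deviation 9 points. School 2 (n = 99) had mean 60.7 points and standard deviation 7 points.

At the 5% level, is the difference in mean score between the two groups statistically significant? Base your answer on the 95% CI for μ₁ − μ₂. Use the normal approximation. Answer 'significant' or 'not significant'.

not significant

SE₁ = s₁/√n₁ = 9/√197 = 0.6412; SE₂ = 7/√99 = 0.7035.
Independent samples, unequal variances: SE_diff = √(SE₁² + SE₂²) = √(0.41113744 + 0.49491225) = 0.9519.
z* = 1.960, so margin of error = 1.960 × 0.9519 = 1.8657.
Difference in means = 60.3 − 60.7 = -0.4000.
-0.4000 ± 1.8657 → (-2.2657, 1.4657).
The interval (-2.2657, 1.4657) contains 0, so the difference is not significant.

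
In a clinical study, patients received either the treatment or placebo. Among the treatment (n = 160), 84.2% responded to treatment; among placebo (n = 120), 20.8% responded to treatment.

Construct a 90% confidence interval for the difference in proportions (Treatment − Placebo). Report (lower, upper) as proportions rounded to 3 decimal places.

Each SE is √(p̂(1−p̂)/n): √(0.8420·0.1580/160) = 0.02884 and √(0.2080·0.7920/120) = 0.03705.
SE(p̂₁ − p̂₂) = √(SE₁² + SE₂²) = √(0.0008317456 + 0.0013727025) = 0.04695, since the two samples are independent.
At 90% confidence z* = 1.645; margin = 1.645 × 0.04695 = 0.07723.
The difference is 0.8420 − 0.2080 = 0.6340, so the interval is 0.6340 ± 0.07723 = (0.557, 0.711).

(0.557, 0.711)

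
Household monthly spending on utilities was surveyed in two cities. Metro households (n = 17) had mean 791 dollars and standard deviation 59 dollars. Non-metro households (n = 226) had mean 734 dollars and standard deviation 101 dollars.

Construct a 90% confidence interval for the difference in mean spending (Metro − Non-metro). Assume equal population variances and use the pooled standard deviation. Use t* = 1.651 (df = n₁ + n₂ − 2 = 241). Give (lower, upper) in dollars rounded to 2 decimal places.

(15.99, 98.01)

Pooled variance s_p² = [16·59² + 225·101²] / (17+226−2) = 9754.8589, so s_p = 98.7667.
SE_diff = s_p·√(1/n₁ + 1/n₂) = 98.7667·√(1/17 + 1/226) = 24.8391.
t* = 1.651; margin = 1.651 × 24.8391 = 41.0094.
Difference = 791 − 734 = 57.0000.
57.0000 ± 41.0094 → (15.99, 98.01).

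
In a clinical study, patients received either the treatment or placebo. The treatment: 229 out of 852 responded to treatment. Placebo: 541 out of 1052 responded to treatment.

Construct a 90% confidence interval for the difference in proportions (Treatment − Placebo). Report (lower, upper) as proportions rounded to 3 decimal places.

(-0.281, -0.210)

First, p̂₁ = 229/852 = 0.2688; p̂₂ = 541/1052 = 0.5143.
The two standard errors are √(0.2688×0.7312/852) = 0.01519 and √(0.5143×0.4857/1052) = 0.01541.
Because the samples are independent, SE_diff = √(0.01519² + 0.01541²) = 0.02164.
Using z* = 1.645 for 90%, ME = 1.645 × 0.02164 = 0.03560.
p̂₁ − p̂₂ = -0.2455; interval -0.2455 ± 0.03560 gives (-0.281, -0.210).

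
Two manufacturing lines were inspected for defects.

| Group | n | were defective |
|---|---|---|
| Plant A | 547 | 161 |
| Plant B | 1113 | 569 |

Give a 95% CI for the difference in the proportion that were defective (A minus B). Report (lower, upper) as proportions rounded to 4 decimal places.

(-0.2651, -0.1687)

Sample proportions: 161/547 = 0.2943, 569/1113 = 0.5112.
Each SE is √(p̂(1−p̂)/n): √(0.2943·0.7057/547) = 0.01949 and √(0.5112·0.4888/1113) = 0.01498.
SE(p̂₁ − p̂₂) = √(SE₁² + SE₂²) = √(0.0003798601 + 0.0002244004) = 0.02458, since the two samples are independent.
At 95% confidence z* = 1.960; margin = 1.960 × 0.02458 = 0.04818.
The difference is 0.2943 − 0.5112 = -0.2169, so the interval is -0.2169 ± 0.04818 = (-0.2651, -0.1687).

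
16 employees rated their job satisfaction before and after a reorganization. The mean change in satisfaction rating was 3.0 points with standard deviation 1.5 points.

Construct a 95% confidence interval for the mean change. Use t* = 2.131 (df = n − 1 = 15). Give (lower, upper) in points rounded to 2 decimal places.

(2.20, 3.80)

This is a matched-pairs design, so SE = s_d/√n = 1.5/√16 = 0.3750.
Margin = 2.131 × 0.3750 = 0.7991; the interval is 3.0 ± 0.7991 = (2.20, 3.80).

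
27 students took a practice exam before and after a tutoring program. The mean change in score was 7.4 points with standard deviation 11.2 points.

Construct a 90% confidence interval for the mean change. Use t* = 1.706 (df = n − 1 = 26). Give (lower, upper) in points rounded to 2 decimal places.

This is a matched-pairs design, so SE = s_d/√n = 11.2/√27 = 2.1554.
Margin = 1.706 × 2.1554 = 3.6771; the interval is 7.4 ± 3.6771 = (3.72, 11.08).

(3.72, 11.08)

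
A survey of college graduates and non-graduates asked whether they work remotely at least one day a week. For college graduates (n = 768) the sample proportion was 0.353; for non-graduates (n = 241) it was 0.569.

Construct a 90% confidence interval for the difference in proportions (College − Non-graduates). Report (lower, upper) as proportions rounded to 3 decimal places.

The two standard errors are √(0.3530×0.6470/768) = 0.01724 and √(0.5690×0.4310/241) = 0.03190.
Because the samples are independent, SE_diff = √(0.01724² + 0.03190²) = 0.03626.
Using z* = 1.645 for 90%, ME = 1.645 × 0.03626 = 0.05965.
p̂₁ − p̂₂ = -0.2160; interval -0.2160 ± 0.05965 gives (-0.276, -0.156).

(-0.276, -0.156)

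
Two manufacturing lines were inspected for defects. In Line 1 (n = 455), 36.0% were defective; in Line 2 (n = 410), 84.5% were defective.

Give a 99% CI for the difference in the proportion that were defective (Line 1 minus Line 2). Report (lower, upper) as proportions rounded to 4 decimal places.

(-0.5590, -0.4110)

SE₁ = √(p̂₁(1−p̂₁)/n₁) = √(0.3600·0.6400/455) = 0.02250; SE₂ = √(0.8450·0.1550/410) = 0.01787.
Independent samples: SE of the difference = √(SE₁² + SE₂²) = √(0.00050625 + 0.0003193369) = 0.02873.
z* for 99% confidence is 2.576, so the margin of error is 2.576 × 0.02873 = 0.07401.
Point estimate p̂₁ − p̂₂ = 0.3600 − 0.8450 = -0.4850.
-0.4850 ± 0.07401 → (-0.5590, -0.4110).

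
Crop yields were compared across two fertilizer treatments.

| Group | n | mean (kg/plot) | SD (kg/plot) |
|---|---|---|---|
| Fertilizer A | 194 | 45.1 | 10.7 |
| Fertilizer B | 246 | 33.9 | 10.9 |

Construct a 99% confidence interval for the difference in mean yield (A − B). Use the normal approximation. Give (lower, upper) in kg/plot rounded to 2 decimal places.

Per-group SEs: s₁/√n₁ = 10.7/√194 = 0.7682, s₂/√n₂ = 10.9/√246 = 0.6950.
Unpooled SE of the difference: √(0.59013124 + 0.483025) = 1.0359.
Margin of error = z* · SE = 2.576 × 1.0359 = 2.6685.
x̄₁ − x̄₂ = 45.1 − 33.9 = 11.2000.
CI: 11.2000 ± 2.6685 = (8.53, 13.87).

(8.53, 13.87)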